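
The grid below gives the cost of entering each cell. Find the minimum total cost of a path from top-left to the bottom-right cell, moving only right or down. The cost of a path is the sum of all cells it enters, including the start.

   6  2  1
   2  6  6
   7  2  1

Cheapest: [0,0] -> [0,1] -> [0,2] -> [1,2] -> [2,2]
  6 + 2 + 1 + 6 + 1 = 16

16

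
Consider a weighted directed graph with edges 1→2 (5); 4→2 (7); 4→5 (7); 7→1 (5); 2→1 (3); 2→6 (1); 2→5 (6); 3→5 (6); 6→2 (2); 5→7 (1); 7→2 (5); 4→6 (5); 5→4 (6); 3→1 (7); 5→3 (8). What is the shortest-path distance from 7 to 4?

17

Routes from 7 to 4:
7 -> 1 -> 2 -> 5 -> 4: 5 + 5 + 6 + 6 = 22
7 -> 2 -> 5 -> 4: 5 + 6 + 6 = 17
Shortest: 17.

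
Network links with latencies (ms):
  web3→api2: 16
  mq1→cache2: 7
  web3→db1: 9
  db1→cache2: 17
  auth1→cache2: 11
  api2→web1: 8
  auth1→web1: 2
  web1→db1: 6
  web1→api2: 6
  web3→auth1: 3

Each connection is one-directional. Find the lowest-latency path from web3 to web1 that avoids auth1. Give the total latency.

Paths from web3 to web1 avoiding auth1:
web3→api2→web1: 16 + 8 = 24
Best route has total 24 ms.

24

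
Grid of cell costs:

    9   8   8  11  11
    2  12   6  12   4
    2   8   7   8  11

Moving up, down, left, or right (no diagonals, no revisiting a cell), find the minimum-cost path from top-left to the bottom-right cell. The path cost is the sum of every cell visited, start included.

One optimal route is (0,0)→(1,0)→(2,0)→(2,1)→(2,2)→(2,3)→(2,4).
Its cost is 9 + 2 + 2 + 8 + 7 + 8 + 11 = 47.

47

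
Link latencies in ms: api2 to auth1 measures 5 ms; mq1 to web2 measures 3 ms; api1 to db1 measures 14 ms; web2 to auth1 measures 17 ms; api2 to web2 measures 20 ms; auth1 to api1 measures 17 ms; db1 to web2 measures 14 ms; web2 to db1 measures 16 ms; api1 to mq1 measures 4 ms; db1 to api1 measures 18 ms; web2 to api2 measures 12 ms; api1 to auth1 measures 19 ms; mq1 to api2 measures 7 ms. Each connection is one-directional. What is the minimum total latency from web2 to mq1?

Candidate routes:
web2→api2→auth1→api1→mq1: 12 + 5 + 17 + 4 = 38
web2→auth1→api1→mq1: 17 + 17 + 4 = 38
web2→db1→api1→mq1: 16 + 18 + 4 = 38
Best route has total 38 ms.

38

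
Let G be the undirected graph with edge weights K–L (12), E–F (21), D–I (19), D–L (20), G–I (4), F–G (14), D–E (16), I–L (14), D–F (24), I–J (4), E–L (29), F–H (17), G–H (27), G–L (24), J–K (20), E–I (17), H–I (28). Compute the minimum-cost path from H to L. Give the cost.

42

A few of the H→L routes:
H → G → L: 27 + 24 = 51
H → G → I → L: 27 + 4 + 14 = 45
H → I → L: 28 + 14 = 42
H → F → G → L: 17 + 14 + 24 = 55
H → F → G → I → L: 17 + 14 + 4 + 14 = 49
H → I → G → L: 28 + 4 + 24 = 56
The minimum is 42.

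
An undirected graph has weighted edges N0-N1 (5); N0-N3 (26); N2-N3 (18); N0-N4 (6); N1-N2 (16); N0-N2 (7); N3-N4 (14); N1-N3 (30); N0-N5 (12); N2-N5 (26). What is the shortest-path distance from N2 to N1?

Comparing a few candidate routes:
N2-N3-N4-N0-N1: 18 + 14 + 6 + 5 = 43
N2-N1: 16
N2-N0-N1: 7 + 5 = 12
N2-N3-N1: 18 + 30 = 48
N2-N5-N0-N1: 26 + 12 + 5 = 43
The minimum is 12.

12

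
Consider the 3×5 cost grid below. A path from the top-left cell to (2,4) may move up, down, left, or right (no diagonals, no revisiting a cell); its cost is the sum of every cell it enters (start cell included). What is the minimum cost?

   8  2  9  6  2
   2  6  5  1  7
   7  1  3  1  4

25

Path (0,0) -> (0,1) -> (1,1) -> (2,1) -> (2,2) -> (2,3) -> (2,4): 8 + 2 + 6 + 1 + 3 + 1 + 4 = 25.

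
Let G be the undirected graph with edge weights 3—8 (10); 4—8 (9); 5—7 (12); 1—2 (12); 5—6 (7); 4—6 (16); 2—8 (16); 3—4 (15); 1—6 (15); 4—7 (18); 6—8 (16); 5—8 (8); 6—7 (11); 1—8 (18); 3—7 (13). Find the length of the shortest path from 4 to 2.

Some routes from 4 to 2:
4 → 8 → 1 → 2: 9 + 18 + 12 = 39
4 → 3 → 8 → 2: 15 + 10 + 16 = 41
4 → 8 → 2: 9 + 16 = 25
4 → 6 → 1 → 2: 16 + 15 + 12 = 43
Best route has total 25.

25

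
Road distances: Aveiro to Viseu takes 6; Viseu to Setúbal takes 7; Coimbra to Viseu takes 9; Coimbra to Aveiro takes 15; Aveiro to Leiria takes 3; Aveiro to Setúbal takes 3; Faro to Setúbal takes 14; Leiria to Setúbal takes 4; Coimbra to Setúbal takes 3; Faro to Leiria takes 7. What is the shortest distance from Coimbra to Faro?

A few of the Coimbra→Faro routes:
Coimbra - Setúbal - Faro: 3 + 14 = 17
Coimbra - Setúbal - Aveiro - Leiria - Faro: 3 + 3 + 3 + 7 = 16
Coimbra - Aveiro - Leiria - Faro: 15 + 3 + 7 = 25
Coimbra - Setúbal - Leiria - Faro: 3 + 4 + 7 = 14
Shortest: 14.

14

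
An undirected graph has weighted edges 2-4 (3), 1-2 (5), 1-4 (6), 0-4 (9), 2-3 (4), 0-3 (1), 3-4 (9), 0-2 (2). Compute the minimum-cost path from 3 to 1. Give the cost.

Comparing a few candidate routes:
3 -> 2 -> 1: 4 + 5 = 9
3 -> 0 -> 2 -> 1: 1 + 2 + 5 = 8
3 -> 0 -> 2 -> 4 -> 1: 1 + 2 + 3 + 6 = 12
Best route has total 8.

8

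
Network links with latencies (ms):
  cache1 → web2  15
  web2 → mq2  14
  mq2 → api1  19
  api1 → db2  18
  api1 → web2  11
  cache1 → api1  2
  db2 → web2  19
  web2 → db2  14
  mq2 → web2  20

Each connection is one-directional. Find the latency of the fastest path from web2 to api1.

Routes from web2 to api1:
web2 → mq2 → api1: 14 + 19 = 33
Shortest: 33 ms.

33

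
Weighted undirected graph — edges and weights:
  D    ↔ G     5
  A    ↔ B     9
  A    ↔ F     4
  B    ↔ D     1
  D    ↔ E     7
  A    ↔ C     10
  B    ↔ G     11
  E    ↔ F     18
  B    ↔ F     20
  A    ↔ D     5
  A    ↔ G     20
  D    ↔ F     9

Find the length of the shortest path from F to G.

Some routes from F to G:
F - A - B - D - G: 4 + 9 + 1 + 5 = 19
F - A - D - G: 4 + 5 + 5 = 14
F - D - G: 9 + 5 = 14
The minimum is 14.

14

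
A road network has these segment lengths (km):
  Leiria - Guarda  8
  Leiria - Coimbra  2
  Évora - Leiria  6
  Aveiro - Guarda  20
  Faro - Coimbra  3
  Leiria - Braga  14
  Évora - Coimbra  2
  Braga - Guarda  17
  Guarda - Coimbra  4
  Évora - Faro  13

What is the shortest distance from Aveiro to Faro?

27

Checking several routes:
Aveiro-Guarda-Leiria-Coimbra-Faro: 20 + 8 + 2 + 3 = 33
Aveiro-Guarda-Leiria-Coimbra-Évora-Faro: 20 + 8 + 2 + 2 + 13 = 45
Aveiro-Guarda-Leiria-Évora-Coimbra-Faro: 20 + 8 + 6 + 2 + 3 = 39
Aveiro-Guarda-Coimbra-Évora-Faro: 20 + 4 + 2 + 13 = 39
Aveiro-Guarda-Coimbra-Leiria-Évora-Faro: 20 + 4 + 2 + 6 + 13 = 45
Aveiro-Guarda-Coimbra-Faro: 20 + 4 + 3 = 27
The minimum is 27 km.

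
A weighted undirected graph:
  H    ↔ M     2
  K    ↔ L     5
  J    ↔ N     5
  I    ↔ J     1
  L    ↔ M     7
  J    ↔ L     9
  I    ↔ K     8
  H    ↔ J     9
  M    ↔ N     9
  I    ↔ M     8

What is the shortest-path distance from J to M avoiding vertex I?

Candidate routes:
J-H-M: 9 + 2 = 11
J-N-M: 5 + 9 = 14
J-L-M: 9 + 7 = 16
Best route has total 11.

11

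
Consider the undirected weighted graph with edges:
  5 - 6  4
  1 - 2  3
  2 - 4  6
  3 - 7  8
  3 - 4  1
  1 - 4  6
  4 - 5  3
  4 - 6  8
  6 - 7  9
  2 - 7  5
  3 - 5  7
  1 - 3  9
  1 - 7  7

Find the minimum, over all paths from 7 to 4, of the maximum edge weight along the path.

Comparing a few candidate routes:
7-1-2-4: max(7, 3, 6) = 7
7-2-1-4: max(5, 3, 6) = 6
7-2-4: max(5, 6) = 6
Best route has worst link 6.

6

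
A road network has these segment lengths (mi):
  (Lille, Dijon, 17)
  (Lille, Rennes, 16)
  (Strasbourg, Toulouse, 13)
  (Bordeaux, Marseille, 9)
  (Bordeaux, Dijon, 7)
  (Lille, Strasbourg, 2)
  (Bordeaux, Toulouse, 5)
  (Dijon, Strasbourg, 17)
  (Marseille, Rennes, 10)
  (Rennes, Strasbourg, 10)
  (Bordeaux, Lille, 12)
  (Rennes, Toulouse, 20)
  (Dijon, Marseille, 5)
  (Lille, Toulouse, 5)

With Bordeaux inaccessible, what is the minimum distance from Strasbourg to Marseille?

20

A few of the Strasbourg→Marseille routes:
Strasbourg→Rennes→Marseille: 10 + 10 = 20
Strasbourg→Toulouse→Lille→Dijon→Marseille: 13 + 5 + 17 + 5 = 40
Strasbourg→Lille→Rennes→Marseille: 2 + 16 + 10 = 28
Strasbourg→Lille→Toulouse→Rennes→Marseille: 2 + 5 + 20 + 10 = 37
Strasbourg→Lille→Dijon→Marseille: 2 + 17 + 5 = 24
Strasbourg→Dijon→Marseille: 17 + 5 = 22
Best route has total 20 mi.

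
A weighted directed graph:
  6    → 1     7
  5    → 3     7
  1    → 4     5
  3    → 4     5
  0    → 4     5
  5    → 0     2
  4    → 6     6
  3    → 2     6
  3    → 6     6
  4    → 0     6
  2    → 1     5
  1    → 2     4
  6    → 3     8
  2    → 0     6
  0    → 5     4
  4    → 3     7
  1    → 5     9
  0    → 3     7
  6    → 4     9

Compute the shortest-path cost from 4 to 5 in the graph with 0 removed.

22

Candidate routes:
4→3→6→1→5: 7 + 6 + 7 + 9 = 29
4→6→3→2→1→5: 6 + 8 + 6 + 5 + 9 = 34
4→6→1→5: 6 + 7 + 9 = 22
4→3→2→1→5: 7 + 6 + 5 + 9 = 27
Shortest: 22.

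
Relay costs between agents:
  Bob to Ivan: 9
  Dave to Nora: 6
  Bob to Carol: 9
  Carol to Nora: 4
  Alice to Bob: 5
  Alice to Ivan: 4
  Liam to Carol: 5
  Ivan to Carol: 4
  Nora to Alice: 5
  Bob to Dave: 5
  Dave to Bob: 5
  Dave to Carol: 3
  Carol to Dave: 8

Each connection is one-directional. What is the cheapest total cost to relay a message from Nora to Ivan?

Routes from Nora to Ivan:
Nora → Alice → Ivan: 5 + 4 = 9
Nora → Alice → Bob → Ivan: 5 + 5 + 9 = 19
Best route has total 9.

9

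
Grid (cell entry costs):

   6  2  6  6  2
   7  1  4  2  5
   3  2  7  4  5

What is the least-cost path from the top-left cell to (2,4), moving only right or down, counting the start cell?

Path [0,0] [0,1] [1,1] [1,2] [1,3] [2,3] [2,4]: 6 + 2 + 1 + 4 + 2 + 4 + 5 = 24.
For comparison, the top-then-right route costs 32.

24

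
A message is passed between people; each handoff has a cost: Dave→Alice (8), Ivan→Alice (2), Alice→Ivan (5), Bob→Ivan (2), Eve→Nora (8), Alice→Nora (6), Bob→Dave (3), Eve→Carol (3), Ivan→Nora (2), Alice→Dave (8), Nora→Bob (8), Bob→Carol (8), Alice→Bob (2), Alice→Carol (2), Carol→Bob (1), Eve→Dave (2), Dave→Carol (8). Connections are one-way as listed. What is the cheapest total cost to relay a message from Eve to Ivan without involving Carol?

14

A few of the Eve→Ivan routes:
Eve-Dave-Alice-Bob-Ivan: 2 + 8 + 2 + 2 = 14
Eve-Nora-Bob-Ivan: 8 + 8 + 2 = 18
Eve-Dave-Alice-Nora-Bob-Ivan: 2 + 8 + 6 + 8 + 2 = 26
Eve-Dave-Alice-Ivan: 2 + 8 + 5 = 15
Best route has total 14.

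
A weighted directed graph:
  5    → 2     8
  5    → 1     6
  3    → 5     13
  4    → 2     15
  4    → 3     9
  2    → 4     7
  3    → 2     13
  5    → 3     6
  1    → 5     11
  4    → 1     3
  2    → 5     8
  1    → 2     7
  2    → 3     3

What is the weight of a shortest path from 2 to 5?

Candidate routes:
2-3-5: 3 + 13 = 16
2-5: 8
2-4-3-5: 7 + 9 + 13 = 29
2-4-1-5: 7 + 3 + 11 = 21
The minimum is 8.

8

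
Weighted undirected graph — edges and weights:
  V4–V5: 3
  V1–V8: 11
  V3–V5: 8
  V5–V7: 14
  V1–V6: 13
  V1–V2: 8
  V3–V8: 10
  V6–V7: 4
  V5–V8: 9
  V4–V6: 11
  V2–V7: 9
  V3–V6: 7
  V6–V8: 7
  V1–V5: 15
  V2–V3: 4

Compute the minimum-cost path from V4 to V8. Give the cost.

12

A few of the V4→V8 routes:
V4 → V5 → V8: 3 + 9 = 12
V4 → V6 → V8: 11 + 7 = 18
V4 → V5 → V3 → V8: 3 + 8 + 10 = 21
Best route has total 12.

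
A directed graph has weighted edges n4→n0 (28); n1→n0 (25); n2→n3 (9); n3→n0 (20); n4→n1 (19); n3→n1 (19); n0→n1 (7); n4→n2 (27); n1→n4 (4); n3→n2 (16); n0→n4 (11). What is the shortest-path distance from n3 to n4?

Checking several routes:
n3→n0→n4: 20 + 11 = 31
n3→n1→n4: 19 + 4 = 23
n3→n0→n1→n4: 20 + 7 + 4 = 31
The minimum is 23.

23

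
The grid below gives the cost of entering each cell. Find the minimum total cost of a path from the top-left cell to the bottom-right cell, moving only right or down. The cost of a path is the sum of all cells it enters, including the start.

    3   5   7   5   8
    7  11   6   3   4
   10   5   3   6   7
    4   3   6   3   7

Take r0c0 -> r0c1 -> r0c2 -> r0c3 -> r1c3 -> r2c3 -> r3c3 -> r3c4 for a total of 3 + 5 + 7 + 5 + 3 + 6 + 3 + 7 = 39.

39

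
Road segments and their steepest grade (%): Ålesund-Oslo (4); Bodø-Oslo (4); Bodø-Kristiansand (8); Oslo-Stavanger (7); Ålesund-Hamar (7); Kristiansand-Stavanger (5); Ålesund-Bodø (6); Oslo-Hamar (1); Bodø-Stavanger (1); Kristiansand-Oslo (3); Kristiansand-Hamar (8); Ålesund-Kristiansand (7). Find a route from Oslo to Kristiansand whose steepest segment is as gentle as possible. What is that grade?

3

Checking several routes:
Oslo -> Bodø -> Stavanger -> Kristiansand: max(4, 1, 5) = 5
Oslo -> Kristiansand: max(3) = 3
Oslo -> Stavanger -> Bodø -> Ålesund -> Kristiansand: max(7, 1, 6, 7) = 7
Oslo -> Bodø -> Ålesund -> Kristiansand: max(4, 6, 7) = 7
Oslo -> Stavanger -> Kristiansand: max(7, 5) = 7
Oslo -> Ålesund -> Bodø -> Stavanger -> Kristiansand: max(4, 6, 1, 5) = 6
Best route has worst link 3%.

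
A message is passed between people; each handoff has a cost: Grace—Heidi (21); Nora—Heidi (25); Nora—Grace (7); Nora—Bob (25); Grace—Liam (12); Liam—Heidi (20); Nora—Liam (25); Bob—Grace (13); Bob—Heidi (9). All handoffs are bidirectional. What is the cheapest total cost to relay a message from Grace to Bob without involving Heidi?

Candidate routes:
Grace-Liam-Nora-Bob: 12 + 25 + 25 = 62
Grace-Bob: 13
Grace-Nora-Bob: 7 + 25 = 32
Shortest: 13.

13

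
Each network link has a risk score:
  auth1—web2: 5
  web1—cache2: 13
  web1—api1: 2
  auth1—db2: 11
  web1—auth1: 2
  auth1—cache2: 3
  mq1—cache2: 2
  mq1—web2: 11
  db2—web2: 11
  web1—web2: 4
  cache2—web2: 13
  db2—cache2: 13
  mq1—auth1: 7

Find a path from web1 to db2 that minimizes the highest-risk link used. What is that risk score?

A few of the web1→db2 routes:
web1 → auth1 → web2 → db2: max(2, 5, 11) = 11
web1 → auth1 → cache2 → mq1 → web2 → db2: max(2, 3, 2, 11, 11) = 11
web1 → auth1 → mq1 → web2 → db2: max(2, 7, 11, 11) = 11
web1 → auth1 → db2: max(2, 11) = 11
web1 → web2 → auth1 → db2: max(4, 5, 11) = 11
Best route has worst link 11.

11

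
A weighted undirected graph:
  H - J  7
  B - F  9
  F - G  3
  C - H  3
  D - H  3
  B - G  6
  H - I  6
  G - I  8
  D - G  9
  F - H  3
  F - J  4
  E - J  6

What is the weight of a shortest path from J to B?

13

Checking several routes:
J -> H -> D -> G -> B: 7 + 3 + 9 + 6 = 25
J -> F -> G -> B: 4 + 3 + 6 = 13
J -> F -> B: 4 + 9 = 13
J -> H -> F -> B: 7 + 3 + 9 = 19
J -> F -> H -> D -> G -> B: 4 + 3 + 3 + 9 + 6 = 25
J -> H -> F -> G -> B: 7 + 3 + 3 + 6 = 19
Shortest: 13.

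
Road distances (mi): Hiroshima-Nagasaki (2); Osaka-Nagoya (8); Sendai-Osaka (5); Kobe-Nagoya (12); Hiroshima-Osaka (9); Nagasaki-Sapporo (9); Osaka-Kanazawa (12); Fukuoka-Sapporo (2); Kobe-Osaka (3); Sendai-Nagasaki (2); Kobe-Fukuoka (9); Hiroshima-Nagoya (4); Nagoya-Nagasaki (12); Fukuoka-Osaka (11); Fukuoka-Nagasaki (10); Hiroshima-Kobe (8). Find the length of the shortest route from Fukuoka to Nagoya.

Some routes from Fukuoka to Nagoya:
Fukuoka -> Kobe -> Osaka -> Nagoya: 9 + 3 + 8 = 20
Fukuoka -> Osaka -> Nagoya: 11 + 8 = 19
Fukuoka -> Nagasaki -> Hiroshima -> Nagoya: 10 + 2 + 4 = 16
Fukuoka -> Sapporo -> Nagasaki -> Hiroshima -> Nagoya: 2 + 9 + 2 + 4 = 17
The minimum is 16 mi.

16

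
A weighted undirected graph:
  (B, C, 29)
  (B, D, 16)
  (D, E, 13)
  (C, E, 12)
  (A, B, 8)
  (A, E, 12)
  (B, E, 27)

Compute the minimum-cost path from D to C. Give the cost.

Comparing a few candidate routes:
D→B→C: 16 + 29 = 45
D→B→A→E→C: 16 + 8 + 12 + 12 = 48
D→E→C: 13 + 12 = 25
Best route has total 25.

25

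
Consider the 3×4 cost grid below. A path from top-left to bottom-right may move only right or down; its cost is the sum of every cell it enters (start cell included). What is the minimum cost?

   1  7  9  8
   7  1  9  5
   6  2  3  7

21

Take [0,0] -> [0,1] -> [1,1] -> [2,1] -> [2,2] -> [2,3] for a total of 1 + 7 + 1 + 2 + 3 + 7 = 21.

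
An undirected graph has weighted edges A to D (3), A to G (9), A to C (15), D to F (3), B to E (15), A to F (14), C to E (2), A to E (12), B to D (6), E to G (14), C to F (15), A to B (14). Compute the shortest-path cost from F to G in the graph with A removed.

31

Candidate routes:
F→D→B→E→G: 3 + 6 + 15 + 14 = 38
F→C→E→G: 15 + 2 + 14 = 31
The minimum is 31.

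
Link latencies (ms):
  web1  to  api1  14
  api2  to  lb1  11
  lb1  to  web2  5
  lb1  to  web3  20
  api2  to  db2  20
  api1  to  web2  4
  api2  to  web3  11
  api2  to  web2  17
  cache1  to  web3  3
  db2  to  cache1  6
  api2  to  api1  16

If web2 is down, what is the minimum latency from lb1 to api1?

27

Candidate routes:
lb1→web3→api2→api1: 20 + 11 + 16 = 47
lb1→api2→api1: 11 + 16 = 27
lb1→web3→cache1→db2→api2→api1: 20 + 3 + 6 + 20 + 16 = 65
Best route has total 27 ms.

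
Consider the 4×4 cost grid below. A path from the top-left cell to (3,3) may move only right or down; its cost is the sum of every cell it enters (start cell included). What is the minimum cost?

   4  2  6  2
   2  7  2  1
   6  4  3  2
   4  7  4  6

Best path: [0,0] → [0,1] → [0,2] → [0,3] → [1,3] → [2,3] → [3,3]
Cost: 4 + 2 + 6 + 2 + 1 + 2 + 6 = 23

23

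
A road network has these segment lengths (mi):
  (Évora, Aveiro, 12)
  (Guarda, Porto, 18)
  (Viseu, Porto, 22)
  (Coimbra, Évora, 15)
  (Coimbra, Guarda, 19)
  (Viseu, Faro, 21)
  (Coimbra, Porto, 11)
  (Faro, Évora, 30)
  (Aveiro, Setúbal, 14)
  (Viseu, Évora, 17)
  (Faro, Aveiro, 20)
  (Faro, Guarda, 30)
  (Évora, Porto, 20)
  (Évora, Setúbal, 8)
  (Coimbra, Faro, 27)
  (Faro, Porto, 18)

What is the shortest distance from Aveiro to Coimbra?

27

A few of the Aveiro→Coimbra routes:
Aveiro-Évora-Coimbra: 12 + 15 = 27
Aveiro-Évora-Porto-Coimbra: 12 + 20 + 11 = 43
Aveiro-Setúbal-Évora-Coimbra: 14 + 8 + 15 = 37
Aveiro-Faro-Coimbra: 20 + 27 = 47
Best route has total 27 mi.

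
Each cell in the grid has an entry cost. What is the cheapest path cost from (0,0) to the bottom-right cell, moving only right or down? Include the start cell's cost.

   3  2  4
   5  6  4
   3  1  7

Best path: (0,0) -> (0,1) -> (1,1) -> (2,1) -> (2,2)
Cost: 3 + 2 + 6 + 1 + 7 = 19
(Top row then right column would cost 20.)

19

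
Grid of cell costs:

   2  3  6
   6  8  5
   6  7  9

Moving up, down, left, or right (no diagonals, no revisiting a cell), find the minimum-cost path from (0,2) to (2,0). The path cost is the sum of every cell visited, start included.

Take r0c2→r0c1→r0c0→r1c0→r2c0 for a total of 6 + 3 + 2 + 6 + 6 = 23.

23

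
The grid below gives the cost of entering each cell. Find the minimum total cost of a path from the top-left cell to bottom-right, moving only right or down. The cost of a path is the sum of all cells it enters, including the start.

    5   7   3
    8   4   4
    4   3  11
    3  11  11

41

Take r0c0→r0c1→r0c2→r1c2→r2c2→r3c2 for a total of 5 + 7 + 3 + 4 + 11 + 11 = 41.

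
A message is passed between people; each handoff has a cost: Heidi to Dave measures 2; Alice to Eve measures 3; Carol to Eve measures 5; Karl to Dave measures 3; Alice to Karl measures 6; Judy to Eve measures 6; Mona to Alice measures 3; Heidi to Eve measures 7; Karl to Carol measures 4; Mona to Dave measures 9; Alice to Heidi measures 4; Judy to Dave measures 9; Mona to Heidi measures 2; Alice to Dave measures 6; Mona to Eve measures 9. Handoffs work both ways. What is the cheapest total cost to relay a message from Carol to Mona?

11

Some routes from Carol to Mona:
Carol - Eve - Alice - Mona: 5 + 3 + 3 = 11
Carol - Karl - Alice - Mona: 4 + 6 + 3 = 13
Carol - Karl - Dave - Heidi - Mona: 4 + 3 + 2 + 2 = 11
Carol - Eve - Mona: 5 + 9 = 14
The minimum is 11.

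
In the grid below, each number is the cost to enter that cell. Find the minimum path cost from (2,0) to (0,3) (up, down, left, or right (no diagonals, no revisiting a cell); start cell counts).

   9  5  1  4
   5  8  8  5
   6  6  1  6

Path (2,0) → (2,1) → (2,2) → (1,2) → (0,2) → (0,3): 6 + 6 + 1 + 8 + 1 + 4 = 26.

26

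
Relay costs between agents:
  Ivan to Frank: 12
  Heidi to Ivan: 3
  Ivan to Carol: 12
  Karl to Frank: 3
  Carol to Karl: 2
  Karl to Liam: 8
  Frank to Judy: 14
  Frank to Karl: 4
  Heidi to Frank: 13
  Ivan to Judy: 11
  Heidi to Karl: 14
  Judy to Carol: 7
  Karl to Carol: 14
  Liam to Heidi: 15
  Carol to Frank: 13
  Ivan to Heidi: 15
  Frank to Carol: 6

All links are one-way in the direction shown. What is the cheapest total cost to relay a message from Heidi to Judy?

14

Some routes from Heidi to Judy:
Heidi→Karl→Frank→Judy: 14 + 3 + 14 = 31
Heidi→Ivan→Frank→Judy: 3 + 12 + 14 = 29
Heidi→Ivan→Carol→Karl→Frank→Judy: 3 + 12 + 2 + 3 + 14 = 34
Heidi→Ivan→Judy: 3 + 11 = 14
Heidi→Frank→Judy: 13 + 14 = 27
The minimum is 14.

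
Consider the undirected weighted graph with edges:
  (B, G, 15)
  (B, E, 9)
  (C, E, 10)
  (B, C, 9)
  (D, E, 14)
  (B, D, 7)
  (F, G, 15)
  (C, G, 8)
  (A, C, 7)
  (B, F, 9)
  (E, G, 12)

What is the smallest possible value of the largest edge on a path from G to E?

Comparing a few candidate routes:
G - C - B - E: max(8, 9, 9) = 9
G - C - E: max(8, 10) = 10
G - C - B - D - E: max(8, 9, 7, 14) = 14
G - B - C - E: max(15, 9, 10) = 15
G - E: max(12) = 12
The minimum achievable maximum is 9.

9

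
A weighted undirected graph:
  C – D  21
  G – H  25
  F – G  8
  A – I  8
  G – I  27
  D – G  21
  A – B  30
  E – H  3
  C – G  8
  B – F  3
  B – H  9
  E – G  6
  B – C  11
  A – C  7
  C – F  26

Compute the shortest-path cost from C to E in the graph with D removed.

Comparing a few candidate routes:
C-B-F-G-E: 11 + 3 + 8 + 6 = 28
C-F-G-E: 26 + 8 + 6 = 40
C-G-E: 8 + 6 = 14
C-G-H-E: 8 + 25 + 3 = 36
C-B-H-E: 11 + 9 + 3 = 23
C-G-F-B-H-E: 8 + 8 + 3 + 9 + 3 = 31
The minimum is 14.

14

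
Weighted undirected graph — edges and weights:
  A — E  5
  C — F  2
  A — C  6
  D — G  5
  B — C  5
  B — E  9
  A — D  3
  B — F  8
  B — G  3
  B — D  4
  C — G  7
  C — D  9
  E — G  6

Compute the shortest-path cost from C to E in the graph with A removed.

13

Some routes from C to E avoiding A:
C→B→G→E: 5 + 3 + 6 = 14
C→B→E: 5 + 9 = 14
C→G→E: 7 + 6 = 13
Best route has total 13.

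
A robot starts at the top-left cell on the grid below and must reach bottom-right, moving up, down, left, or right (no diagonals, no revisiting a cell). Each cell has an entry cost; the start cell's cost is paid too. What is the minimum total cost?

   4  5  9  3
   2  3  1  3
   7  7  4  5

18

One optimal route is [0,0] → [1,0] → [1,1] → [1,2] → [1,3] → [2,3].
Its cost is 4 + 2 + 3 + 1 + 3 + 5 = 18.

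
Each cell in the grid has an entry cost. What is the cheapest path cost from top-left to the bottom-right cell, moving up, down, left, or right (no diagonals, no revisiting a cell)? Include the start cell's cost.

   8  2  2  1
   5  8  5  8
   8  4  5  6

Path (0,0) -> (0,1) -> (0,2) -> (0,3) -> (1,3) -> (2,3): 8 + 2 + 2 + 1 + 8 + 6 = 27.

27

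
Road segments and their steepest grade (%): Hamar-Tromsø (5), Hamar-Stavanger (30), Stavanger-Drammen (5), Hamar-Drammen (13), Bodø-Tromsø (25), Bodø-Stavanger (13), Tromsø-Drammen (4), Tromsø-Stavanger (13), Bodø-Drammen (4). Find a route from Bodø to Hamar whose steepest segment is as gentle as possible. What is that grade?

Comparing a few candidate routes:
Bodø - Stavanger - Tromsø - Hamar: max(13, 13, 5) = 13
Bodø - Stavanger - Drammen - Hamar: max(13, 5, 13) = 13
Bodø - Stavanger - Drammen - Tromsø - Hamar: max(13, 5, 4, 5) = 13
Bodø - Drammen - Tromsø - Hamar: max(4, 4, 5) = 5
Smallest bottleneck: 5%.

5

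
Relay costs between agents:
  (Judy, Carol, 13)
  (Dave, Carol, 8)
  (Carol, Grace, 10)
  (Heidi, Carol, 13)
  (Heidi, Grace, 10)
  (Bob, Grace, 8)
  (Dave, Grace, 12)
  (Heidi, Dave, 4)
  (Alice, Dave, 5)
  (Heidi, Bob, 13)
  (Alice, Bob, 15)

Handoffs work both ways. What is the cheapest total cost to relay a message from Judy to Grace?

Comparing a few candidate routes:
Judy → Carol → Dave → Grace: 13 + 8 + 12 = 33
Judy → Carol → Grace: 13 + 10 = 23
Judy → Carol → Dave → Heidi → Grace: 13 + 8 + 4 + 10 = 35
Shortest: 23.

23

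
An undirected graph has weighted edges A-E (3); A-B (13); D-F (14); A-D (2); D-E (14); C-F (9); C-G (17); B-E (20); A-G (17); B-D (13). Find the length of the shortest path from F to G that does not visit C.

33

Comparing a few candidate routes:
F→D→E→A→G: 14 + 14 + 3 + 17 = 48
F→D→A→G: 14 + 2 + 17 = 33
F→D→B→A→G: 14 + 13 + 13 + 17 = 57
The minimum is 33.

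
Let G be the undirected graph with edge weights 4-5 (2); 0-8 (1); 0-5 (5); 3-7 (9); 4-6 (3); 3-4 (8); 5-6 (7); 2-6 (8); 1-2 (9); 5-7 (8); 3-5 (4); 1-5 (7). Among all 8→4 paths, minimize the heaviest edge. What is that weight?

Comparing a few candidate routes:
8 - 0 - 5 - 3 - 4: max(1, 5, 4, 8) = 8
8 - 0 - 5 - 6 - 4: max(1, 5, 7, 3) = 7
8 - 0 - 5 - 4: max(1, 5, 2) = 5
8 - 0 - 5 - 1 - 2 - 6 - 4: max(1, 5, 7, 9, 8, 3) = 9
Smallest bottleneck: 5.

5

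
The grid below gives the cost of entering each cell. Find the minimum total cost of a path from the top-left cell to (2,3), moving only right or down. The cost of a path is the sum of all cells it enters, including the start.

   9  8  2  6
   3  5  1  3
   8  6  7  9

30

Cheapest: r0c0→r1c0→r1c1→r1c2→r1c3→r2c3
  9 + 3 + 5 + 1 + 3 + 9 = 30
For comparison, the top-then-right route costs 37.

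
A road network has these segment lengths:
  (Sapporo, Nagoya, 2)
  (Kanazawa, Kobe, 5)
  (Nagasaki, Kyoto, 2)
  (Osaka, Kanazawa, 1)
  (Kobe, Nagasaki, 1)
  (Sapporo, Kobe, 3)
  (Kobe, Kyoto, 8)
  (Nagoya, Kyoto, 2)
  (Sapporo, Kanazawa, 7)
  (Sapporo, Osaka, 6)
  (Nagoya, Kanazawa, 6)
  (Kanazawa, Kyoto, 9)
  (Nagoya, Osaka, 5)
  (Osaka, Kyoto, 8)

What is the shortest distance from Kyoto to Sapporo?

4

A few of the Kyoto→Sapporo routes:
Kyoto → Nagoya → Sapporo: 2 + 2 = 4
Kyoto → Nagasaki → Kobe → Sapporo: 2 + 1 + 3 = 6
Kyoto → Kobe → Sapporo: 8 + 3 = 11
Kyoto → Nagoya → Osaka → Sapporo: 2 + 5 + 6 = 13
Shortest: 4.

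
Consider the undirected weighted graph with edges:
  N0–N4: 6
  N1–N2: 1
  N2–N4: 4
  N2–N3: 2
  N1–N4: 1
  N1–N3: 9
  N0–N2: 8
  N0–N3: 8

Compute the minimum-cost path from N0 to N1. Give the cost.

Checking several routes:
N0→N4→N1: 6 + 1 = 7
N0→N3→N2→N1: 8 + 2 + 1 = 11
N0→N2→N1: 8 + 1 = 9
Shortest: 7.

7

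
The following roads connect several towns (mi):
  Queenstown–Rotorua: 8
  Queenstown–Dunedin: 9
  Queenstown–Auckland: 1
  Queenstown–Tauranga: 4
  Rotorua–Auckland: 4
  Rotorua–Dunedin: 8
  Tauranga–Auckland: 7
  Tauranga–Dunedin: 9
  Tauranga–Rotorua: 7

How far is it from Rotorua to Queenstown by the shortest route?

5

Comparing a few candidate routes:
Rotorua - Auckland - Queenstown: 4 + 1 = 5
Rotorua - Tauranga - Queenstown: 7 + 4 = 11
Rotorua - Queenstown: 8
Shortest: 5 mi.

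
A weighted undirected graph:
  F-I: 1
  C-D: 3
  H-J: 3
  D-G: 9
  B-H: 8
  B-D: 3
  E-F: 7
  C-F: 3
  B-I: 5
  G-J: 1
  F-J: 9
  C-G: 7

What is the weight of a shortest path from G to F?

10

Comparing a few candidate routes:
G-J-H-B-I-F: 1 + 3 + 8 + 5 + 1 = 18
G-J-F: 1 + 9 = 10
G-D-C-F: 9 + 3 + 3 = 15
G-D-B-I-F: 9 + 3 + 5 + 1 = 18
G-C-F: 7 + 3 = 10
Shortest: 10.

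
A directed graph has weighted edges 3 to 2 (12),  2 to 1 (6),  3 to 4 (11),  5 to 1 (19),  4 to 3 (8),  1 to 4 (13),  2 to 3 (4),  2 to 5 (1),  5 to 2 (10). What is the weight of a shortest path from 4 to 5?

Paths from 4 to 5:
4 - 3 - 2 - 5: 8 + 12 + 1 = 21
Shortest: 21.

21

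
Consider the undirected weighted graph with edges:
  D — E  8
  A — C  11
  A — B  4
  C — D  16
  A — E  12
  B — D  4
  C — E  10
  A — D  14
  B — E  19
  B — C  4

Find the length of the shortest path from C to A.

Comparing a few candidate routes:
C → D → B → A: 16 + 4 + 4 = 24
C → E → A: 10 + 12 = 22
C → B → A: 4 + 4 = 8
C → E → D → B → A: 10 + 8 + 4 + 4 = 26
C → B → D → A: 4 + 4 + 14 = 22
C → A: 11
The minimum is 8.

8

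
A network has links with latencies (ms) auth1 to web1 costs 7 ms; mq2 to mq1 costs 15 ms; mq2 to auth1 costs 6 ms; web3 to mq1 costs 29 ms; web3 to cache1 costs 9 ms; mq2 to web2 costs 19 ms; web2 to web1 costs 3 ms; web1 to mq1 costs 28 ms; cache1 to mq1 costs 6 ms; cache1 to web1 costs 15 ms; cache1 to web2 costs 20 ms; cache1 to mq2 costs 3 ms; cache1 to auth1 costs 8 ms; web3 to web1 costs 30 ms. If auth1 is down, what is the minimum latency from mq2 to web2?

A few of the mq2→web2 routes:
mq2→mq1→cache1→web1→web2: 15 + 6 + 15 + 3 = 39
mq2→mq1→cache1→web2: 15 + 6 + 20 = 41
mq2→web2: 19
mq2→cache1→web1→web2: 3 + 15 + 3 = 21
mq2→cache1→web2: 3 + 20 = 23
mq2→cache1→mq1→web1→web2: 3 + 6 + 28 + 3 = 40
Best route has total 19 ms.

19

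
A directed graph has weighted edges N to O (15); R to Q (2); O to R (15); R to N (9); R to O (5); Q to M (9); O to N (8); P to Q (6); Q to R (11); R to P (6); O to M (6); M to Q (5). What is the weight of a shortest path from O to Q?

11

Paths from O to Q:
O → R → Q: 15 + 2 = 17
O → M → Q: 6 + 5 = 11
O → R → P → Q: 15 + 6 + 6 = 27
Shortest: 11.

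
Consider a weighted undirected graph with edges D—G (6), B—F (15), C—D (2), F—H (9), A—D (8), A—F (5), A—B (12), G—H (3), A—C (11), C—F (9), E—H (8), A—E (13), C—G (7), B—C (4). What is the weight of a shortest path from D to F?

11

Checking several routes:
D - C - F: 2 + 9 = 11
D - A - F: 8 + 5 = 13
D - C - A - F: 2 + 11 + 5 = 18
D - G - H - F: 6 + 3 + 9 = 18
D - C - B - F: 2 + 4 + 15 = 21
The minimum is 11.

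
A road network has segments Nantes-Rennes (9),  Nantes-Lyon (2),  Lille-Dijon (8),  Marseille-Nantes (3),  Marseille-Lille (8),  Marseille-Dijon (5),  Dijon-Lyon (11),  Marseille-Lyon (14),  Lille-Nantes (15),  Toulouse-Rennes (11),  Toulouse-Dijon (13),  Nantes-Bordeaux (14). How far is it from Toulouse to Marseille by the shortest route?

Some routes from Toulouse to Marseille:
Toulouse -> Dijon -> Lyon -> Nantes -> Marseille: 13 + 11 + 2 + 3 = 29
Toulouse -> Rennes -> Nantes -> Marseille: 11 + 9 + 3 = 23
Toulouse -> Dijon -> Marseille: 13 + 5 = 18
Toulouse -> Dijon -> Lille -> Marseille: 13 + 8 + 8 = 29
Toulouse -> Rennes -> Nantes -> Lyon -> Dijon -> Marseille: 11 + 9 + 2 + 11 + 5 = 38
Toulouse -> Rennes -> Nantes -> Lyon -> Marseille: 11 + 9 + 2 + 14 = 36
Shortest: 18 km.

18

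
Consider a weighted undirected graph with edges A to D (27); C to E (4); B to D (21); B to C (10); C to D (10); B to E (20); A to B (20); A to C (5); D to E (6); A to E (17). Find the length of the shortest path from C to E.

A few of the C→E routes:
C - B - E: 10 + 20 = 30
C - A - E: 5 + 17 = 22
C - E: 4
C - D - E: 10 + 6 = 16
C - B - D - E: 10 + 21 + 6 = 37
Shortest: 4.

4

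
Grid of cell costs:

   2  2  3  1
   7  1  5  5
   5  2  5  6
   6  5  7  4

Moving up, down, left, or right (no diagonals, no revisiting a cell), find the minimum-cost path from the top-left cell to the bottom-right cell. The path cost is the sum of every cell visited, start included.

Cheapest: [0,0] → [0,1] → [1,1] → [2,1] → [2,2] → [2,3] → [3,3]
  2 + 2 + 1 + 2 + 5 + 6 + 4 = 22

22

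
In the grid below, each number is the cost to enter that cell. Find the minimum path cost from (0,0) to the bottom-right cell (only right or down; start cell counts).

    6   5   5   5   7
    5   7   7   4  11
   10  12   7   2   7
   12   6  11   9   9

Cheapest: [0,0] → [0,1] → [0,2] → [0,3] → [1,3] → [2,3] → [2,4] → [3,4]
  6 + 5 + 5 + 5 + 4 + 2 + 7 + 9 = 43
(Top row then right column would cost 55.)

43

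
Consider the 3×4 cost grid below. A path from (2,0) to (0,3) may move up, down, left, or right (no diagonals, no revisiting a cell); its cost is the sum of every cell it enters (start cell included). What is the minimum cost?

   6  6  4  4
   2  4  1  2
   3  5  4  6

Best path: (2,0) -> (1,0) -> (1,1) -> (1,2) -> (1,3) -> (0,3)
Cost: 3 + 2 + 4 + 1 + 2 + 4 = 16

16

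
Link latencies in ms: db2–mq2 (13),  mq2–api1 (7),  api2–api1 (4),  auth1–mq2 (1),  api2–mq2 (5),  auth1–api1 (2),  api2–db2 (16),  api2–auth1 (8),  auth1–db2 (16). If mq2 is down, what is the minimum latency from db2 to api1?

18

A few of the db2→api1 routes:
db2-api2-auth1-api1: 16 + 8 + 2 = 26
db2-auth1-api1: 16 + 2 = 18
db2-api2-api1: 16 + 4 = 20
The minimum is 18 ms.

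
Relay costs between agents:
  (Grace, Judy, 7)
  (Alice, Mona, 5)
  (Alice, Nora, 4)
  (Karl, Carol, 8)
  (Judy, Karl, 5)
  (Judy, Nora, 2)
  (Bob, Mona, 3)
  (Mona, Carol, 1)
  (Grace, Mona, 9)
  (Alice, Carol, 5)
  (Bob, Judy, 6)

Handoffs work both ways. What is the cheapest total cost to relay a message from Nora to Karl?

7

A few of the Nora→Karl routes:
Nora-Judy-Bob-Mona-Carol-Karl: 2 + 6 + 3 + 1 + 8 = 20
Nora-Alice-Mona-Carol-Karl: 4 + 5 + 1 + 8 = 18
Nora-Alice-Carol-Karl: 4 + 5 + 8 = 17
Nora-Judy-Karl: 2 + 5 = 7
Best route has total 7.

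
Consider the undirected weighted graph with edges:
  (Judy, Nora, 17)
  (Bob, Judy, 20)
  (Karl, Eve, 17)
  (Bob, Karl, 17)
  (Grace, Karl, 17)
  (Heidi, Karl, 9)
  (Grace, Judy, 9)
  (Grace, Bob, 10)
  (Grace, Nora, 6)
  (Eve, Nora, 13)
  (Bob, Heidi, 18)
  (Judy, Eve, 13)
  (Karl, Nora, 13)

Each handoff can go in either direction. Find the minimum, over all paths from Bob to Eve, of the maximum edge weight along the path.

13

A few of the Bob→Eve routes:
Bob-Grace-Judy-Eve: max(10, 9, 13) = 13
Bob-Grace-Nora-Eve: max(10, 6, 13) = 13
Bob-Grace-Karl-Nora-Eve: max(10, 17, 13, 13) = 17
Bob-Grace-Karl-Nora-Judy-Eve: max(10, 17, 13, 17, 13) = 17
The minimum achievable maximum is 13.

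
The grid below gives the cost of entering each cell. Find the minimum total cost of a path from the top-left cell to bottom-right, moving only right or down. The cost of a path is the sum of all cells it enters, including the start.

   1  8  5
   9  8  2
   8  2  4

20

Cheapest: r0c0 → r0c1 → r0c2 → r1c2 → r2c2
  1 + 8 + 5 + 2 + 4 = 20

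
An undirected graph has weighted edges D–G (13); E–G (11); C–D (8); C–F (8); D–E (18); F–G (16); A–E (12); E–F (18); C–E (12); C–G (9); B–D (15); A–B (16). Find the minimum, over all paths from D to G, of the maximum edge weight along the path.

Comparing a few candidate routes:
D → G: max(13) = 13
D → C → G: max(8, 9) = 9
D → C → E → G: max(8, 12, 11) = 12
D → B → A → E → C → F → G: max(15, 16, 12, 12, 8, 16) = 16
D → C → F → G: max(8, 8, 16) = 16
Best route has worst link 9.

9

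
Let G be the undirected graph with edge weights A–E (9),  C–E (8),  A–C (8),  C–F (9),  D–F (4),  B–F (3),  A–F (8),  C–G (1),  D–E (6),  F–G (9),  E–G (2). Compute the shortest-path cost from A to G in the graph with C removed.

11

Paths from A to G avoiding C:
A → F → D → E → G: 8 + 4 + 6 + 2 = 20
A → E → D → F → G: 9 + 6 + 4 + 9 = 28
A → F → G: 8 + 9 = 17
A → E → G: 9 + 2 = 11
Shortest: 11.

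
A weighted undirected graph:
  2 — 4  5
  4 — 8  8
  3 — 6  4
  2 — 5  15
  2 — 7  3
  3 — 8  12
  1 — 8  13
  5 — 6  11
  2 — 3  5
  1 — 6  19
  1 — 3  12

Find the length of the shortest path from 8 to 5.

27

Comparing a few candidate routes:
8→3→2→5: 12 + 5 + 15 = 32
8→4→2→5: 8 + 5 + 15 = 28
8→3→6→5: 12 + 4 + 11 = 27
Shortest: 27.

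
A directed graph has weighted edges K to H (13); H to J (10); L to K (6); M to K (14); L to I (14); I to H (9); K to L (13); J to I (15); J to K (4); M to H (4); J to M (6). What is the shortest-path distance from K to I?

27

Paths from K to I:
K -> H -> J -> I: 13 + 10 + 15 = 38
K -> L -> I: 13 + 14 = 27
Shortest: 27.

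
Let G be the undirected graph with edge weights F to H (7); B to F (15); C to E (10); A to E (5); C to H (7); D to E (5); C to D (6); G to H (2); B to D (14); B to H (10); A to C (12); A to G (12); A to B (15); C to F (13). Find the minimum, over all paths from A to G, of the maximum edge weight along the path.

A few of the A→G routes:
A→E→D→C→H→G: max(5, 5, 6, 7, 2) = 7
A→G: max(12) = 12
A→E→C→H→G: max(5, 10, 7, 2) = 10
A→C→F→H→G: max(12, 13, 7, 2) = 13
A→E→C→F→H→G: max(5, 10, 13, 7, 2) = 13
A→C→H→G: max(12, 7, 2) = 12
Smallest bottleneck: 7.

7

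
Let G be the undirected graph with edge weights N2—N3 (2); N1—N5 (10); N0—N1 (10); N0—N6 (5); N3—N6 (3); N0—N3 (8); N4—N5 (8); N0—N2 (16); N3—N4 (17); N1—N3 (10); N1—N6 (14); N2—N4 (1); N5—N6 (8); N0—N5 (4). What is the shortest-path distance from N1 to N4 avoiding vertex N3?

18

Some routes from N1 to N4 avoiding N3:
N1-N5-N4: 10 + 8 = 18
N1-N0-N5-N4: 10 + 4 + 8 = 22
N1-N6-N5-N4: 14 + 8 + 8 = 30
N1-N0-N2-N4: 10 + 16 + 1 = 27
Shortest: 18.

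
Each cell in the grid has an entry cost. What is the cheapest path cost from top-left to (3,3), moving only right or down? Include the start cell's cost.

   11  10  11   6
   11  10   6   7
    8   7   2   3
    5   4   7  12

54

One optimal route is [0,0] → [0,1] → [1,1] → [1,2] → [2,2] → [2,3] → [3,3].
Its cost is 11 + 10 + 10 + 6 + 2 + 3 + 12 = 54.
For comparison, the top-then-right route costs 60.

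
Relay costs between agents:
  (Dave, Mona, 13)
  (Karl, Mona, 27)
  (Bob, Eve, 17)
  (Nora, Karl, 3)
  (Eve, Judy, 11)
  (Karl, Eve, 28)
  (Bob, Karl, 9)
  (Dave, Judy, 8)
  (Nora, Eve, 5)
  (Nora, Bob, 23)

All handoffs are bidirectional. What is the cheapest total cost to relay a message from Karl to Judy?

Routes from Karl to Judy:
Karl-Mona-Dave-Judy: 27 + 13 + 8 = 48
Karl-Bob-Nora-Eve-Judy: 9 + 23 + 5 + 11 = 48
Karl-Nora-Bob-Eve-Judy: 3 + 23 + 17 + 11 = 54
Karl-Eve-Judy: 28 + 11 = 39
Karl-Nora-Eve-Judy: 3 + 5 + 11 = 19
Karl-Bob-Eve-Judy: 9 + 17 + 11 = 37
Shortest: 19.

19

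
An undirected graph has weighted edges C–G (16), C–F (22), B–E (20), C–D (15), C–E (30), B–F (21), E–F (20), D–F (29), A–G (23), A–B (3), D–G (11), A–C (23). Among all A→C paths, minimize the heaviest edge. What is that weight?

22

Some routes from A to C:
A - C: max(23) = 23
A - G - D - C: max(23, 11, 15) = 23
A - B - E - F - C: max(3, 20, 20, 22) = 22
A - G - C: max(23, 16) = 23
A - B - F - C: max(3, 21, 22) = 22
Best route has worst link 22.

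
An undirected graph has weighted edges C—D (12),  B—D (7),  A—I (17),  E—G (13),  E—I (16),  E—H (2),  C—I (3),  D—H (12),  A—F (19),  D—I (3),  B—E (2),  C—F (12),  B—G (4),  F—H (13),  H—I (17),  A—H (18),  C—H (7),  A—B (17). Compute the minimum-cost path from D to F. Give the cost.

18

Checking several routes:
D→C→F: 12 + 12 = 24
D→I→C→H→F: 3 + 3 + 7 + 13 = 26
D→H→F: 12 + 13 = 25
D→I→C→F: 3 + 3 + 12 = 18
D→B→E→H→F: 7 + 2 + 2 + 13 = 24
The minimum is 18.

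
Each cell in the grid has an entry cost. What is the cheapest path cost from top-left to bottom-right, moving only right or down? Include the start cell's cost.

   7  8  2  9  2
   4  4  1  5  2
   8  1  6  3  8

Cheapest: r0c0 -> r1c0 -> r1c1 -> r1c2 -> r1c3 -> r1c4 -> r2c4
  7 + 4 + 4 + 1 + 5 + 2 + 8 = 31
(Top row then right column would cost 38.)

31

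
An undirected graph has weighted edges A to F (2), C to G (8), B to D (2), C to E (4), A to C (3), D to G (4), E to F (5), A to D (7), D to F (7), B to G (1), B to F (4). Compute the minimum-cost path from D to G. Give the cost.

3

Comparing a few candidate routes:
D -> B -> G: 2 + 1 = 3
D -> F -> B -> G: 7 + 4 + 1 = 12
D -> G: 4
Best route has total 3.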